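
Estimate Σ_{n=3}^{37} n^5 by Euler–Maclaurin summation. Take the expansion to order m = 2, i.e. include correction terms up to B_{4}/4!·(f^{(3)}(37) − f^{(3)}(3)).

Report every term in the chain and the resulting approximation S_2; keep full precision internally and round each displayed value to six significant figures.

Integral: ∫_3^37 x^5 dx = 4.27621e+08.
Endpoint term: (f(3) + f(37))/2 = (243.000 + 6.93440e+07)/2 = 3.46721e+07.
Running total after boundary: 4.62293e+08.
Order-1 term: 1/12 · (9.37080e+06 − 405.000) = 780867.
After k=1: 4.63074e+08.
Order-2 term: −1/720 · (82140.0 − 540.000) = -113.333.

S_2 ≈ 4.63074e+08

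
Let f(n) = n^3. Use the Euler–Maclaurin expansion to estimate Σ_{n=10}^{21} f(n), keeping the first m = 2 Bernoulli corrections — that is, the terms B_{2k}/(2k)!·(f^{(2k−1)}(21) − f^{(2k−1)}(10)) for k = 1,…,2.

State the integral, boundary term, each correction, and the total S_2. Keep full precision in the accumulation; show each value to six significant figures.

∫_10^21 x^3 dx evaluates to 46120.2.
½[f(10) + f(21)] = ½[1000.00 + 9261.00] = 5130.50.
Integral + boundary = 51250.8.
k=1: B_{2}/(2)! × [f^{(1)}(21) − f^{(1)}(10)] = 1/12 × (1323.00 − 300.000) = 85.2500.
Running total after k=1: 51336.0.
k=2: B_{4}/(4)! × [f^{(3)}(21) − f^{(3)}(10)] = −1/720 × (6.00000 − 6.00000) = 0.00000.

S_2 ≈ 51336.0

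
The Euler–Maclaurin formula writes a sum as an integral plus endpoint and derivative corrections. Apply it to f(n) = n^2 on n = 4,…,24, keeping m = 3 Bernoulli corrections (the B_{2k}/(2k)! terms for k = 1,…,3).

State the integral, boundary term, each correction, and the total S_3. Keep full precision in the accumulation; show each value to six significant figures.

∫_4^24 x^2 dx evaluates to 4586.67.
½[f(4) + f(24)] = ½[16.0000 + 576.000] = 296.000.
Integral + boundary = 4882.67.
Correction k=1: B_{2}/2! · (f^{(1)}(24) − f^{(1)}(4)) = 1/12 · (48.0000 − 8.00000) = 3.33333.
After k=1: 4886.00.
Correction k=2: B_{4}/4! · (f^{(3)}(24) − f^{(3)}(4)) = −1/720 · (0.00000 − 0.00000) = 0.00000.
After k=2: 4886.00.
Correction k=3: B_{6}/6! · (f^{(5)}(24) − f^{(5)}(4)) = 1/30240 · (0.00000 − 0.00000) = 0.00000.

S_3 ≈ 4886.00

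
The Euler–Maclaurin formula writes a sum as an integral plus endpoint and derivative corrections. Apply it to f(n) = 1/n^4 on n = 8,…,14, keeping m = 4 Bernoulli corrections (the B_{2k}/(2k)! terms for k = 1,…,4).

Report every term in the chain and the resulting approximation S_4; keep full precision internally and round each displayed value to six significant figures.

Integral: ∫_8^14 1/x^4 dx = 0.000529565.
Endpoint term: (f(8) + f(14))/2 = (0.000244141 + 2.60308e-05)/2 = 0.000135086.
Running total after boundary: 0.000664650.
Correction k=1: B_{2}/2! · (f^{(1)}(14) − f^{(1)}(8)) = 1/12 · (-7.43738e-06 − (-0.000122070)) = 9.55274e-06.
After k=1: 0.000674203.
Correction k=2: B_{4}/4! · (f^{(3)}(14) − f^{(3)}(8)) = −1/720 · (-1.13837e-06 − (-5.72205e-05)) = -7.78918e-08.
After k=2: 0.000674125.
Correction k=3: B_{6}/6! · (f^{(5)}(14) − f^{(5)}(8)) = 1/30240 · (-3.25250e-07 − (-5.00679e-05)) = 1.64493e-09.
After k=3: 0.000674127.
Correction k=4: B_{8}/8! · (f^{(7)}(14) − f^{(7)}(8)) = −1/1209600 · (-1.49349e-07 − (-7.04080e-05)) = -5.80842e-11.

S_4 ≈ 0.000674127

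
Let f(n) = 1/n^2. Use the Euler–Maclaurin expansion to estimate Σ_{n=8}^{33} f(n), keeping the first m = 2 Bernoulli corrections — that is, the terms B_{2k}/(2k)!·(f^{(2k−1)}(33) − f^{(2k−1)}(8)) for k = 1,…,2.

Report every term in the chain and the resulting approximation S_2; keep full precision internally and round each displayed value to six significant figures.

The integral term ∫_8^33 1/x^2 dx = 0.0946970.
Endpoint term: (f(8) + f(33))/2 = (0.0156250 + 0.000918274)/2 = 0.00827164.
Integral + boundary = 0.102969.
Correction k=1: B_{2}/2! · (f^{(1)}(33) − f^{(1)}(8)) = 1/12 · (-5.56529e-05 − (-0.00390625)) = 0.000320883.
After k=1: 0.103289.
Correction k=2: B_{4}/4! · (f^{(3)}(33) − f^{(3)}(8)) = −1/720 · (-6.13256e-07 − (-0.000732422)) = -1.01640e-06.

S_2 ≈ 0.103288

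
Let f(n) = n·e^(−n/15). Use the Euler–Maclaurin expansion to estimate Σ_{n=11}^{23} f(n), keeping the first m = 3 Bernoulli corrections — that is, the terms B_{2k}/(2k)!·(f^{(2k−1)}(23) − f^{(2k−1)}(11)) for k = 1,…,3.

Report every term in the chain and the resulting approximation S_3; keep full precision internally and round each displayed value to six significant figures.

S_3 ≈ 69.4078

The integral term ∫_11^23 x·e^(−x/15) dx = 64.3045.
½[f(11) + f(23)] = ½[5.28336 + 4.96375] = 5.12355.
So far: 69.4280.
Correction k=1: B_{2}/2! · (f^{(1)}(23) − f^{(1)}(11)) = 1/12 · (-0.115101 − 0.128081) = -0.0202652.
Partial sum through k=1: 69.4078.
Correction k=2: B_{4}/4! · (f^{(3)}(23) − f^{(3)}(11)) = −1/720 · (0.00140679 − 0.00483863) = 4.76644e-06.
Partial sum through k=2: 69.4078.
Correction k=3: B_{6}/6! · (f^{(5)}(23) − f^{(5)}(11)) = 1/30240 · (1.47784e-05 − 4.04801e-05) = -8.49921e-10.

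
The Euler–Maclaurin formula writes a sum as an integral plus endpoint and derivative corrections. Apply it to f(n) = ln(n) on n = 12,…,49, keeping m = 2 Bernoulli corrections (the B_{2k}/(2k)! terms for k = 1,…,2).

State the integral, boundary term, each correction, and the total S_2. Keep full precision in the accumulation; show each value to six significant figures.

S_2 ≈ 127.063

The integral term ∫_12^49 ln(x) dx = 123.880.
Boundary: ½(f(12) + f(49)) = ½(2.48491 + 3.89182) = 3.18836.
Running total after boundary: 127.069.
Correction k=1: B_{2}/2! · (f^{(1)}(49) − f^{(1)}(12)) = 1/12 · (0.0204082 − 0.0833333) = -0.00524376.
After k=1: 127.063.
Correction k=2: B_{4}/4! · (f^{(3)}(49) − f^{(3)}(12)) = −1/720 · (1.69997e-05 − 0.00115741) = 1.58390e-06.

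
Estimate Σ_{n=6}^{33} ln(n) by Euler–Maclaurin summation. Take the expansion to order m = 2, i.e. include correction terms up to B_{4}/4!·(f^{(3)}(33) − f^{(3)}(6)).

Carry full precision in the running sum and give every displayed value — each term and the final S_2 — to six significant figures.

S_2 ≈ 80.2670

Integral: ∫_6^33 ln(x) dx = 77.6342.
Boundary: ½(f(6) + f(33)) = ½(1.79176 + 3.49651) = 2.64413.
So far: 80.2783.
k=1: B_{2}/(2)! × [f^{(1)}(33) − f^{(1)}(6)] = 1/12 × (0.0303030 − 0.166667) = -0.0113636.
After k=1: 80.2670.
k=2: B_{4}/(4)! × [f^{(3)}(33) − f^{(3)}(6)] = −1/720 × (5.56529e-05 − 0.00925926) = 1.27828e-05.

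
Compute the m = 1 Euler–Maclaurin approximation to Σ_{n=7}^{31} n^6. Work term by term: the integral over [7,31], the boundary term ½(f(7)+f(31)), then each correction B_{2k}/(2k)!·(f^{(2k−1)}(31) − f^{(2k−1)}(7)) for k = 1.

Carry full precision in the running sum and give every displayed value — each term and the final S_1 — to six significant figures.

The integral term ∫_7^31 x^6 dx = 3.93026e+09.
Endpoint term: (f(7) + f(31))/2 = (117649 + 8.87504e+08)/2 = 4.43811e+08.
Running total after boundary: 4.37407e+09.
Correction k=1: B_{2}/2! · (f^{(1)}(31) − f^{(1)}(7)) = 1/12 · (1.71775e+08 − 100842) = 1.43062e+07.

S_1 ≈ 4.38837e+09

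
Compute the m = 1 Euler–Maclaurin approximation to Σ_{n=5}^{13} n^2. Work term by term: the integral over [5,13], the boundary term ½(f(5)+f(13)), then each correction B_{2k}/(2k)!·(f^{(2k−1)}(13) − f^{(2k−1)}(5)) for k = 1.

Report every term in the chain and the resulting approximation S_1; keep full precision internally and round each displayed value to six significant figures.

Integral: ∫_5^13 x^2 dx = 690.667.
½[f(5) + f(13)] = ½[25.0000 + 169.000] = 97.0000.
So far: 787.667.
Order-1 term: 1/12 · (26.0000 − 10.0000) = 1.33333.

S_1 ≈ 789.000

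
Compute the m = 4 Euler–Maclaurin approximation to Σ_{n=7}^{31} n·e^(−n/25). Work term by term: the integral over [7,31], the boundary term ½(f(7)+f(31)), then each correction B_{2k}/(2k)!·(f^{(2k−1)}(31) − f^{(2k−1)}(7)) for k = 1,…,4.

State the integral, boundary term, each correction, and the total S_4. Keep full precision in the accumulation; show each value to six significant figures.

∫_7^31 x·e^(−x/25) dx evaluates to 199.489.
Boundary: ½(f(7) + f(31)) = ½(5.29049 + 8.97091) = 7.13070.
Running total after boundary: 206.620.
Order-1 term: 1/12 · (-0.0694522 − 0.544164) = -0.0511347.
Running total after k=1: 206.569.
Order-2 term: −1/720 · (0.000814906 − 0.00328917) = 3.43648e-06.
Running total after k=2: 206.569.
Order-3 term: 1/30240 · (2.78550e-06 − 9.13229e-06) = -2.09881e-10.
Running total after k=3: 206.569.
Order-4 term: −1/1209600 · (6.82743e-09 − 2.08030e-08) = 1.15539e-14.

S_4 ≈ 206.569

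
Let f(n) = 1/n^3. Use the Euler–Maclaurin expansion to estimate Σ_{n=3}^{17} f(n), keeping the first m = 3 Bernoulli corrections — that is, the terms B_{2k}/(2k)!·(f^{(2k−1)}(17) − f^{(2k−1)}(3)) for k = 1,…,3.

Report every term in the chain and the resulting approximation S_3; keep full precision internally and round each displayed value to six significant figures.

The integral term ∫_3^17 1/x^3 dx = 0.0538255.
½[f(3) + f(17)] = ½[0.0370370 + 0.000203542] = 0.0186203.
So far: 0.0724457.
Order-1 term: 1/12 · (-3.59191e-05 − (-0.0370370)) = 0.00308343.
Running total after k=1: 0.0755292.
Order-2 term: −1/720 · (-2.48575e-06 − (-0.0823045)) = -0.000114308.
Running total after k=2: 0.0754149.
Order-3 term: 1/30240 · (-3.61251e-07 − (-0.384088)) = 1.27013e-05.

S_3 ≈ 0.0754276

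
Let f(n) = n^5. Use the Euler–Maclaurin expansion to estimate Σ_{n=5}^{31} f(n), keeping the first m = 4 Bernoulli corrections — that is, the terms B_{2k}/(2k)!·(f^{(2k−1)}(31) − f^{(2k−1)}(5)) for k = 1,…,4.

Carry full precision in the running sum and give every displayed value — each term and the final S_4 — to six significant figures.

S_4 ≈ 1.62615e+08

The integral term ∫_5^31 x^5 dx = 1.47915e+08.
Endpoint term: (f(5) + f(31))/2 = (3125.00 + 2.86292e+07)/2 = 1.43161e+07.
Running total after boundary: 1.62231e+08.
k=1: B_{2}/(2)! × [f^{(1)}(31) − f^{(1)}(5)] = 1/12 × (4.61760e+06 − 3125.00) = 384540.
Running total after k=1: 1.62615e+08.
k=2: B_{4}/(4)! × [f^{(3)}(31) − f^{(3)}(5)] = −1/720 × (57660.0 − 1500.00) = -78.0000.
Running total after k=2: 1.62615e+08.
k=3: B_{6}/(6)! × [f^{(5)}(31) − f^{(5)}(5)] = 1/30240 × (120.000 − 120.000) = 0.00000.
Running total after k=3: 1.62615e+08.
k=4: B_{8}/(8)! × [f^{(7)}(31) − f^{(7)}(5)] = −1/1209600 × (0.00000 − 0.00000) = 0.00000.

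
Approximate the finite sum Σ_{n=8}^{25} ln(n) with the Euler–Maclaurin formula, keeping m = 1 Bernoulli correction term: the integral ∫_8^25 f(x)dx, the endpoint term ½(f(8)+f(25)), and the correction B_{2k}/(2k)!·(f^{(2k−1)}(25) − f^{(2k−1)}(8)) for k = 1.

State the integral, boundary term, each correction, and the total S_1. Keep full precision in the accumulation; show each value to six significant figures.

S_1 ≈ 49.4784

The integral term ∫_8^25 ln(x) dx = 46.8364.
½[f(8) + f(25)] = ½[2.07944 + 3.21888] = 2.64916.
So far: 49.4855.
Order-1 term: 1/12 · (0.0400000 − 0.125000) = -0.00708333.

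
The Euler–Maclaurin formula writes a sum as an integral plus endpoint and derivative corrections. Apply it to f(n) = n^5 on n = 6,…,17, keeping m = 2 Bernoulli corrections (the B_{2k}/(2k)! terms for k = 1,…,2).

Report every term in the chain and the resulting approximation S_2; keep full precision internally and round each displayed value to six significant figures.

S_2 ≈ 4.76321e+06

The integral term ∫_6^17 x^5 dx = 4.01515e+06.
½[f(6) + f(17)] = ½[7776.00 + 1.41986e+06] = 713816.
Running total after boundary: 4.72897e+06.
Correction k=1: B_{2}/2! · (f^{(1)}(17) − f^{(1)}(6)) = 1/12 · (417605 − 6480.00) = 34260.4.
Partial sum through k=1: 4.76323e+06.
Correction k=2: B_{4}/4! · (f^{(3)}(17) − f^{(3)}(6)) = −1/720 · (17340.0 − 2160.00) = -21.0833.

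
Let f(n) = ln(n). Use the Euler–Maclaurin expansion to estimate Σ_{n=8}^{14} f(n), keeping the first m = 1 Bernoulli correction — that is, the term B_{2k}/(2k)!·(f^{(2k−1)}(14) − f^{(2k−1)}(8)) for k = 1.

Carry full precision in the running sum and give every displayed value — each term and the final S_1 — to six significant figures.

The integral term ∫_8^14 ln(x) dx = 14.3113.
Endpoint term: (f(8) + f(14))/2 = (2.07944 + 2.63906)/2 = 2.35925.
Integral + boundary = 16.6705.
Order-1 term: 1/12 · (0.0714286 − 0.125000) = -0.00446429.

S_1 ≈ 16.6661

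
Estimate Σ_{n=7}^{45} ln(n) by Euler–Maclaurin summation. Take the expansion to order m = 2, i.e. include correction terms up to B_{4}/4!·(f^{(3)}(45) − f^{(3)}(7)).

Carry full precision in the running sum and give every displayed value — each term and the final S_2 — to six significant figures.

Integral: ∫_7^45 ln(x) dx = 119.678.
Endpoint term: (f(7) + f(45))/2 = (1.94591 + 3.80666)/2 = 2.87629.
Running total after boundary: 122.555.
Order-1 term: 1/12 · (0.0222222 − 0.142857) = -0.0100529.
Running total after k=1: 122.545.
Order-2 term: −1/720 · (2.19479e-05 − 0.00583090) = 8.06799e-06.

S_2 ≈ 122.545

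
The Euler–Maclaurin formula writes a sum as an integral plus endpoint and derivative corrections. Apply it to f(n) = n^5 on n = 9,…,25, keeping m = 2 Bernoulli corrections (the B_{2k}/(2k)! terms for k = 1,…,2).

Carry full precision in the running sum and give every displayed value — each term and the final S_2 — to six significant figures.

S_2 ≈ 4.56738e+07

Integral: ∫_9^25 x^5 dx = 4.06015e+07.
Boundary: ½(f(9) + f(25)) = ½(59049.0 + 9.76562e+06) = 4.91234e+06.
So far: 4.55139e+07.
Correction k=1: B_{2}/2! · (f^{(1)}(25) − f^{(1)}(9)) = 1/12 · (1.95312e+06 − 32805.0) = 160027.
Partial sum through k=1: 4.56739e+07.
Correction k=2: B_{4}/4! · (f^{(3)}(25) − f^{(3)}(9)) = −1/720 · (37500.0 − 4860.00) = -45.3333.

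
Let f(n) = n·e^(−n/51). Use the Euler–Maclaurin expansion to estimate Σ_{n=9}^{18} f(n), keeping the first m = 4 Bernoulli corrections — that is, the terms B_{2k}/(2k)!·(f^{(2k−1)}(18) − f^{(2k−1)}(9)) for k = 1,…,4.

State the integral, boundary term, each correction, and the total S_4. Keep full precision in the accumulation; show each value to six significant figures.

∫_9^18 x·e^(−x/51) dx evaluates to 92.4491.
Boundary: ½(f(9) + f(18)) = ½(7.54401 + 12.6471) = 10.0956.
So far: 102.545.
k=1: B_{2}/(2)! × [f^{(1)}(18) − f^{(1)}(9)] = 1/12 × (0.454636 − 0.690302) = -0.0196388.
Running total after k=1: 102.525.
k=2: B_{4}/(4)! × [f^{(3)}(18) − f^{(3)}(9)] = −1/720 × (0.000715061 − 0.000909938) = 2.70663e-07.
Running total after k=2: 102.525.
k=3: B_{6}/(6)! × [f^{(5)}(18) − f^{(5)}(9)] = 1/30240 × (4.82633e-07 − 5.97646e-07) = -3.80334e-12.
Running total after k=3: 102.525.
k=4: B_{8}/(8)! × [f^{(7)}(18) − f^{(7)}(9)] = −1/1209600 × (2.65417e-10 − 3.25048e-10) = 4.92986e-17.

S_4 ≈ 102.525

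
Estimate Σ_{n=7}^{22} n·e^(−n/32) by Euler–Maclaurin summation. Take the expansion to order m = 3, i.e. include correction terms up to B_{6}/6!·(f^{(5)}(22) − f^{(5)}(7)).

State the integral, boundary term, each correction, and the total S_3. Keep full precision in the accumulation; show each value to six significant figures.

S_3 ≈ 142.207

The integral term ∫_7^22 x·e^(−x/32) dx = 133.903.
½[f(7) + f(22)] = ½[5.62466 + 11.0623] = 8.34348.
So far: 142.247.
k=1: B_{2}/(2)! × [f^{(1)}(22) − f^{(1)}(7)] = 1/12 × (0.157135 − 0.627752) = -0.0392181.
After k=1: 142.207.
k=2: B_{4}/(4)! × [f^{(3)}(22) − f^{(3)}(7)] = −1/720 × (0.00113554 − 0.00218242) = 1.45399e-06.
After k=2: 142.207.
k=3: B_{6}/(6)! × [f^{(5)}(22) − f^{(5)}(7)] = 1/30240 × (2.06801e-06 − 3.66387e-06) = -5.27732e-11.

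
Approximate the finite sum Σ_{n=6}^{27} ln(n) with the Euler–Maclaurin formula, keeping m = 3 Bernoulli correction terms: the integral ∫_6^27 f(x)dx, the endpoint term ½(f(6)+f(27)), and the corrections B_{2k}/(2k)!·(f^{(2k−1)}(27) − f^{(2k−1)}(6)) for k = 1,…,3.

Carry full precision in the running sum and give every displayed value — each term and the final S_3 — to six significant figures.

The integral term ∫_6^27 ln(x) dx = 57.2370.
½[f(6) + f(27)] = ½[1.79176 + 3.29584] = 2.54380.
Integral + boundary = 59.7808.
Order-1 term: 1/12 · (0.0370370 − 0.166667) = -0.0108025.
Running total after k=1: 59.7700.
Order-2 term: −1/720 · (0.000101611 − 0.00925926) = 1.27190e-05.
Running total after k=2: 59.7700.
Order-3 term: 1/30240 · (1.67260e-06 − 0.00308642) = -1.02009e-07.

S_3 ≈ 59.7700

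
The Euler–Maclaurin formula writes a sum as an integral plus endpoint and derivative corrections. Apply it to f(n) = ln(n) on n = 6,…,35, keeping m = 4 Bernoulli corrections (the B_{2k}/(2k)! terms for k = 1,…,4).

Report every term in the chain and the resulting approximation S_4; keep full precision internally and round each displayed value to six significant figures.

S_4 ≈ 87.3487

The integral term ∫_6^35 ln(x) dx = 84.6866.
½[f(6) + f(35)] = ½[1.79176 + 3.55535] = 2.67355.
Integral + boundary = 87.3602.
k=1: B_{2}/(2)! × [f^{(1)}(35) − f^{(1)}(6)] = 1/12 × (0.0285714 − 0.166667) = -0.0115079.
Running total after k=1: 87.3487.
k=2: B_{4}/(4)! × [f^{(3)}(35) − f^{(3)}(6)] = −1/720 × (4.66472e-05 − 0.00925926) = 1.27953e-05.
Running total after k=2: 87.3487.
k=3: B_{6}/(6)! × [f^{(5)}(35) − f^{(5)}(6)] = 1/30240 × (4.56952e-07 − 0.00308642) = -1.02049e-07.
Running total after k=3: 87.3487.
k=4: B_{8}/(8)! × [f^{(7)}(35) − f^{(7)}(6)] = −1/1209600 × (1.11907e-08 − 0.00257202) = 2.12633e-09.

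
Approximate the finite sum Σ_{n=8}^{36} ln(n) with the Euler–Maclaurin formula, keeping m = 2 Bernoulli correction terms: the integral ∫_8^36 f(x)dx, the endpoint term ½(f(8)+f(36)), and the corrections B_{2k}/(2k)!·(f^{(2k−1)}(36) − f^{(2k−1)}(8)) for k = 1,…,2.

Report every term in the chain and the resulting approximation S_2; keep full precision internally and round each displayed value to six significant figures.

S_2 ≈ 87.1945

∫_8^36 ln(x) dx evaluates to 84.3711.
Boundary: ½(f(8) + f(36)) = ½(2.07944 + 3.58352) = 2.83148.
Integral + boundary = 87.2026.
Order-1 term: 1/12 · (0.0277778 − 0.125000) = -0.00810185.
Running total after k=1: 87.1945.
Order-2 term: −1/720 · (4.28669e-05 − 0.00390625) = 5.36581e-06.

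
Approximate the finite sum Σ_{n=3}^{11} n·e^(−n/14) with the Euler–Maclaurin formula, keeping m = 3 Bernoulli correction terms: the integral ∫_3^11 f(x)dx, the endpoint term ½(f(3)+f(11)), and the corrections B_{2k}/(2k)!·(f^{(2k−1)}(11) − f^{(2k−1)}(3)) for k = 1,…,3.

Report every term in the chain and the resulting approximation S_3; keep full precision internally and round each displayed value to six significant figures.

Integral: ∫_3^11 x·e^(−x/14) dx = 32.5661.
Boundary: ½(f(3) + f(11)) = ½(2.42135 + 5.01373) = 3.71754.
Integral + boundary = 36.2837.
Correction k=1: B_{2}/2! · (f^{(1)}(11) − f^{(1)}(3)) = 1/12 · (0.0976701 − 0.634164) = -0.0447078.
After k=1: 36.2390.
Correction k=2: B_{4}/4! · (f^{(3)}(11) − f^{(3)}(3)) = −1/720 · (0.00514928 − 0.0114714) = 8.78076e-06.
After k=2: 36.2390.
Correction k=3: B_{6}/6! · (f^{(5)}(11) − f^{(5)}(3)) = 1/30240 · (5.00012e-05 − 0.000100548) = -1.67151e-09.

S_3 ≈ 36.2390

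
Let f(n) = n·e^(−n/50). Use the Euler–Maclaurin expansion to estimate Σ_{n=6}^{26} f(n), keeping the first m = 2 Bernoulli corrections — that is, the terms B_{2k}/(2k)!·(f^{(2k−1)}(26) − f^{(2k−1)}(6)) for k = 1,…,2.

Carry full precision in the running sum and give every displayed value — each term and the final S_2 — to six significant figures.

S_2 ≈ 234.547

Integral: ∫_6^26 x·e^(−x/50) dx = 224.199.
Boundary: ½(f(6) + f(26)) = ½(5.32152 + 15.4575) = 10.3895.
Running total after boundary: 234.589.
Order-1 term: 1/12 · (0.285370 − 0.780490) = -0.0412600.
Running total after k=1: 234.547.
Order-2 term: −1/720 · (0.000589764 − 0.00102173) = 5.99955e-07.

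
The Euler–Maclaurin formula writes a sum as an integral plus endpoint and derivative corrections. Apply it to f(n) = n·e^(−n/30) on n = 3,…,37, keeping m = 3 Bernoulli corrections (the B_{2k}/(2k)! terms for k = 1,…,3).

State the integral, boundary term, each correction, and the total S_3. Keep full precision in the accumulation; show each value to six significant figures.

S_3 ≈ 316.909

Integral: ∫_3^37 x·e^(−x/30) dx = 310.236.
Endpoint term: (f(3) + f(37))/2 = (2.71451 + 10.7788)/2 = 6.74667.
Running total after boundary: 316.983.
Order-1 term: 1/12 · (-0.0679746 − 0.814354) = -0.0735274.
After k=1: 316.909.
Order-2 term: −1/720 · (0.000571850 − 0.00291559) = 3.25519e-06.
After k=2: 316.909.
Order-3 term: 1/30240 · (1.35470e-06 − 5.47371e-06) = -1.36211e-10.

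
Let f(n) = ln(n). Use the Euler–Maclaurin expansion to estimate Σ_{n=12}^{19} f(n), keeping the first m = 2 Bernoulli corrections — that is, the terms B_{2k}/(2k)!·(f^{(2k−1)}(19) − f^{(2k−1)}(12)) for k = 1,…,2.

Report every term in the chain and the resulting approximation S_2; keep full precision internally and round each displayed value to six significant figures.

Integral: ∫_12^19 ln(x) dx = 19.1255.
½[f(12) + f(19)] = ½[2.48491 + 2.94444] = 2.71467.
Running total after boundary: 21.8401.
Correction k=1: B_{2}/2! · (f^{(1)}(19) − f^{(1)}(12)) = 1/12 · (0.0526316 − 0.0833333) = -0.00255848.
Partial sum through k=1: 21.8376.
Correction k=2: B_{4}/4! · (f^{(3)}(19) − f^{(3)}(12)) = −1/720 · (0.000291588 − 0.00115741) = 1.20253e-06.

S_2 ≈ 21.8376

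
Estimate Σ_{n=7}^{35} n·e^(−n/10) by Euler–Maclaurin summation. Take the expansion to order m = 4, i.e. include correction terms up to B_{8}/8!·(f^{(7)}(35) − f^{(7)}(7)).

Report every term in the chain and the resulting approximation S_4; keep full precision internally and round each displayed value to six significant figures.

∫_7^35 x·e^(−x/10) dx evaluates to 70.8307.
Endpoint term: (f(7) + f(35))/2 = (3.47610 + 1.05691)/2 = 2.26650.
Integral + boundary = 73.0972.
k=1: B_{2}/(2)! × [f^{(1)}(35) − f^{(1)}(7)] = 1/12 × (-0.0754935 − 0.148976) = -0.0187058.
Partial sum through k=1: 73.0785.
k=2: B_{4}/(4)! × [f^{(3)}(35) − f^{(3)}(7)] = −1/720 × (-0.000150987 − 0.0114215) = 1.60728e-05.
Partial sum through k=2: 73.0785.
k=3: B_{6}/(6)! × [f^{(5)}(35) − f^{(5)}(7)] = 1/30240 × (4.52961e-06 − 0.000213532) = -6.91144e-09.
Partial sum through k=3: 73.0785.
k=4: B_{8}/(8)! × [f^{(7)}(35) − f^{(7)}(7)] = −1/1209600 × (1.05691e-07 − 3.12849e-06) = 2.49901e-12.

S_4 ≈ 73.0785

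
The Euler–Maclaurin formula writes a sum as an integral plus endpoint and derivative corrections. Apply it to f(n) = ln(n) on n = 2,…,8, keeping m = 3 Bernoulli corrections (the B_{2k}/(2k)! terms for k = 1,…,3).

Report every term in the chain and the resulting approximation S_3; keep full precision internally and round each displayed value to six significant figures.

Integral: ∫_2^8 ln(x) dx = 9.24924.
½[f(2) + f(8)] = ½[0.693147 + 2.07944] = 1.38629.
Running total after boundary: 10.6355.
k=1: B_{2}/(2)! × [f^{(1)}(8) − f^{(1)}(2)] = 1/12 × (0.125000 − 0.500000) = -0.0312500.
After k=1: 10.6043.
k=2: B_{4}/(4)! × [f^{(3)}(8) − f^{(3)}(2)] = −1/720 × (0.00390625 − 0.250000) = 0.000341797.
After k=2: 10.6046.
k=3: B_{6}/(6)! × [f^{(5)}(8) − f^{(5)}(2)] = 1/30240 × (0.000732422 − 0.750000) = -2.47774e-05.

S_3 ≈ 10.6046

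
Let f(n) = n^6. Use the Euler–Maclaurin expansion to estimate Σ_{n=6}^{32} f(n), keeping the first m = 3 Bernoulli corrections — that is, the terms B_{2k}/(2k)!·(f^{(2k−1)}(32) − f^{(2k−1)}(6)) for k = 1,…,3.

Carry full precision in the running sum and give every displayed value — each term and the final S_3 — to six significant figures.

S_3 ≈ 5.46216e+09

Integral: ∫_6^32 x^6 dx = 4.90849e+09.
Endpoint term: (f(6) + f(32))/2 = (46656.0 + 1.07374e+09)/2 = 5.36894e+08.
So far: 5.44539e+09.
Order-1 term: 1/12 · (2.01327e+08 − 46656.0) = 1.67733e+07.
Running total after k=1: 5.46216e+09.
Order-2 term: −1/720 · (3.93216e+06 − 25920.0) = -5425.33.
Running total after k=2: 5.46216e+09.
Order-3 term: 1/30240 · (23040.0 − 4320.00) = 0.619048.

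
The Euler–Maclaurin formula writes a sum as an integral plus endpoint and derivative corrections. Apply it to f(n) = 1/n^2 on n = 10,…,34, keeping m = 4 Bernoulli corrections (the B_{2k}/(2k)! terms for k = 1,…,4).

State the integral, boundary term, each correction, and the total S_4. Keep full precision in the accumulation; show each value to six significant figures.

S_4 ≈ 0.0761829

The integral term ∫_10^34 1/x^2 dx = 0.0705882.
Endpoint term: (f(10) + f(34))/2 = (0.0100000 + 0.000865052)/2 = 0.00543253.
Running total after boundary: 0.0760208.
Correction k=1: B_{2}/2! · (f^{(1)}(34) − f^{(1)}(10)) = 1/12 · (-5.08854e-05 − (-0.00200000)) = 0.000162426.
Running total after k=1: 0.0761832.
Correction k=2: B_{4}/4! · (f^{(3)}(34) − f^{(3)}(10)) = −1/720 · (-5.28222e-07 − (-0.000240000)) = -3.32600e-07.
Running total after k=2: 0.0761829.
Correction k=3: B_{6}/6! · (f^{(5)}(34) − f^{(5)}(10)) = 1/30240 · (-1.37082e-08 − (-7.20000e-05)) = 2.38050e-09.
Running total after k=3: 0.0761829.
Correction k=4: B_{8}/8! · (f^{(7)}(34) − f^{(7)}(10)) = −1/1209600 · (-6.64065e-10 − (-4.03200e-05)) = -3.33328e-11.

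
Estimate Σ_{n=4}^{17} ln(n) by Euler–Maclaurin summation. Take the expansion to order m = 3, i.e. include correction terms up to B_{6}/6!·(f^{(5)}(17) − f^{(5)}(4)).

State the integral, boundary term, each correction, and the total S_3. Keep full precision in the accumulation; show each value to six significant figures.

S_3 ≈ 31.7133

Integral: ∫_4^17 ln(x) dx = 29.6194.
Endpoint term: (f(4) + f(17))/2 = (1.38629 + 2.83321)/2 = 2.10975.
Running total after boundary: 31.7292.
k=1: B_{2}/(2)! × [f^{(1)}(17) − f^{(1)}(4)] = 1/12 × (0.0588235 − 0.250000) = -0.0159314.
After k=1: 31.7133.
k=2: B_{4}/(4)! × [f^{(3)}(17) − f^{(3)}(4)] = −1/720 × (0.000407083 − 0.0312500) = 4.28374e-05.
After k=2: 31.7133.
k=3: B_{6}/(6)! × [f^{(5)}(17) − f^{(5)}(4)] = 1/30240 × (1.69031e-05 − 0.0234375) = -7.74491e-07.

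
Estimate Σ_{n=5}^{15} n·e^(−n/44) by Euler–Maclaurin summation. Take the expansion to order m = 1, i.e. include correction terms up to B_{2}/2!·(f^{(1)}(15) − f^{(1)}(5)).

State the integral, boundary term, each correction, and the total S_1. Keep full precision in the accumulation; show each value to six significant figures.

S_1 ≈ 85.8691

The integral term ∫_5^15 x·e^(−x/44) dx = 78.3311.
½[f(5) + f(15)] = ½[4.46291 + 10.6669] = 7.56488.
Running total after boundary: 85.8959.
Order-1 term: 1/12 · (0.468695 − 0.791153) = -0.0268715.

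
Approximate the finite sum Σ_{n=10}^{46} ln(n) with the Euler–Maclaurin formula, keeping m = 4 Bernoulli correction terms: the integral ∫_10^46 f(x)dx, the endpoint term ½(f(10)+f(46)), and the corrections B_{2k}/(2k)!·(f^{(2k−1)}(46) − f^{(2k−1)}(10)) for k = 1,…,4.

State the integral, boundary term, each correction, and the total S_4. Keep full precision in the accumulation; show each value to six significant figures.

The integral term ∫_10^46 ln(x) dx = 117.092.
Boundary: ½(f(10) + f(46)) = ½(2.30259 + 3.82864) = 3.06561.
So far: 120.157.
k=1: B_{2}/(2)! × [f^{(1)}(46) − f^{(1)}(10)] = 1/12 × (0.0217391 − 0.100000) = -0.00652174.
After k=1: 120.151.
k=2: B_{4}/(4)! × [f^{(3)}(46) − f^{(3)}(10)] = −1/720 × (2.05474e-05 − 0.00200000) = 2.74924e-06.
After k=2: 120.151.
k=3: B_{6}/(6)! × [f^{(5)}(46) − f^{(5)}(10)] = 1/30240 × (1.16526e-07 − 0.000240000) = -7.93265e-09.
After k=3: 120.151.
k=4: B_{8}/(8)! × [f^{(7)}(46) − f^{(7)}(10)] = −1/1209600 × (1.65207e-09 − 7.20000e-05) = 5.95224e-11.

S_4 ≈ 120.151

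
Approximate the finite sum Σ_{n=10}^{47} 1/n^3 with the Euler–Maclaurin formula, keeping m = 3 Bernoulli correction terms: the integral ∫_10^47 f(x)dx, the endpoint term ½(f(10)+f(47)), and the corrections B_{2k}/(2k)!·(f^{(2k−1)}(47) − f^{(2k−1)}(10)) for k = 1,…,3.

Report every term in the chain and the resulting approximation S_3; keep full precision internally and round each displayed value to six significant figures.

Integral: ∫_10^47 1/x^3 dx = 0.00477365.
Boundary: ½(f(10) + f(47)) = ½(0.00100000 + 9.63178e-06) = 0.000504816.
So far: 0.00527847.
k=1: B_{2}/(2)! × [f^{(1)}(47) − f^{(1)}(10)] = 1/12 × (-6.14794e-07 − (-0.000300000)) = 2.49488e-05.
After k=1: 0.00530342.
k=2: B_{4}/(4)! × [f^{(3)}(47) − f^{(3)}(10)] = −1/720 × (-5.56627e-09 − (-6.00000e-05)) = -8.33256e-08.
After k=2: 0.00530333.
k=3: B_{6}/(6)! × [f^{(5)}(47) − f^{(5)}(10)] = 1/30240 × (-1.05832e-10 − (-2.52000e-05)) = 8.33330e-10.

S_3 ≈ 0.00530334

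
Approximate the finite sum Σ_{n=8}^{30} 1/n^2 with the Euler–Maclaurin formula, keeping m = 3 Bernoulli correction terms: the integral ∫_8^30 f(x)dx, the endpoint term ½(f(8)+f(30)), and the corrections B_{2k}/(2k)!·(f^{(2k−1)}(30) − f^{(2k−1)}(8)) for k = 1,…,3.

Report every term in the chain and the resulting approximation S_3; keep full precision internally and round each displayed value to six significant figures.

S_3 ≈ 0.100353

∫_8^30 1/x^2 dx evaluates to 0.0916667.
Endpoint term: (f(8) + f(30))/2 = (0.0156250 + 0.00111111)/2 = 0.00836806.
So far: 0.100035.
Order-1 term: 1/12 · (-7.40741e-05 − (-0.00390625)) = 0.000319348.
Running total after k=1: 0.100354.
Order-2 term: −1/720 · (-9.87654e-07 − (-0.000732422)) = -1.01588e-06.
Running total after k=2: 0.100353.
Order-3 term: 1/30240 · (-3.29218e-08 − (-0.000343323)) = 1.13522e-08.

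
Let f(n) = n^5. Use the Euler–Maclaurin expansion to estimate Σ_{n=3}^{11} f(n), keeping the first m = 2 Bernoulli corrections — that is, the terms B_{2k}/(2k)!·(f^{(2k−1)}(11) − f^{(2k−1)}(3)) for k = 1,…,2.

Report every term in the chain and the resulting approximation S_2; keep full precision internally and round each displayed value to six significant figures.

∫_3^11 x^5 dx evaluates to 295139.
Endpoint term: (f(3) + f(11))/2 = (243.000 + 161051)/2 = 80647.0.
Running total after boundary: 375786.
k=1: B_{2}/(2)! × [f^{(1)}(11) − f^{(1)}(3)] = 1/12 × (73205.0 − 405.000) = 6066.67.
After k=1: 381852.
k=2: B_{4}/(4)! × [f^{(3)}(11) − f^{(3)}(3)] = −1/720 × (7260.00 − 540.000) = -9.33333.

S_2 ≈ 381843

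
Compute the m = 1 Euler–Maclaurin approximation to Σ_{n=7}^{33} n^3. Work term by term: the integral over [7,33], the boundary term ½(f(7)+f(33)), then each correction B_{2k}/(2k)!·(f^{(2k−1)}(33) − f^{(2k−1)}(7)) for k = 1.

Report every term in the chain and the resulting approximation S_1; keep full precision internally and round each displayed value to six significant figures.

S_1 ≈ 314280

The integral term ∫_7^33 x^3 dx = 295880.
Endpoint term: (f(7) + f(33))/2 = (343.000 + 35937.0)/2 = 18140.0.
So far: 314020.
Order-1 term: 1/12 · (3267.00 − 147.000) = 260.000.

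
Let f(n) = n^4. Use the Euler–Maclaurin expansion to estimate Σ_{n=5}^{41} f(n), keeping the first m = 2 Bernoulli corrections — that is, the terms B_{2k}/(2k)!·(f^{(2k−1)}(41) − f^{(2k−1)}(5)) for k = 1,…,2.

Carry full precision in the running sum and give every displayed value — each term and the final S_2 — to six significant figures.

S_2 ≈ 2.46067e+07

∫_5^41 x^4 dx evaluates to 2.31706e+07.
½[f(5) + f(41)] = ½[625.000 + 2.82576e+06] = 1.41319e+06.
Integral + boundary = 2.45838e+07.
Correction k=1: B_{2}/2! · (f^{(1)}(41) − f^{(1)}(5)) = 1/12 · (275684 − 500.000) = 22932.0.
Running total after k=1: 2.46067e+07.
Correction k=2: B_{4}/4! · (f^{(3)}(41) − f^{(3)}(5)) = −1/720 · (984.000 − 120.000) = -1.20000.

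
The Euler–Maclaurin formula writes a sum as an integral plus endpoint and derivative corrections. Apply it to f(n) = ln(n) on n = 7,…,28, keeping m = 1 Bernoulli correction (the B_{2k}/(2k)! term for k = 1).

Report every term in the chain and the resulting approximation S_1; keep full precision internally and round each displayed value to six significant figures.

Integral: ∫_7^28 ln(x) dx = 58.6804.
½[f(7) + f(28)] = ½[1.94591 + 3.33220] = 2.63906.
So far: 61.3194.
k=1: B_{2}/(2)! × [f^{(1)}(28) − f^{(1)}(7)] = 1/12 × (0.0357143 − 0.142857) = -0.00892857.

S_1 ≈ 61.3105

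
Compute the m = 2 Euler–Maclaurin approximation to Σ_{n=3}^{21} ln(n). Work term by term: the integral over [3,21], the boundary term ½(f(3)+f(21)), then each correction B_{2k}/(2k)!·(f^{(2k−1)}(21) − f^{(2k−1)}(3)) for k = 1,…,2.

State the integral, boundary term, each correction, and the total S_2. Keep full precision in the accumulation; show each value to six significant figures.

∫_3^21 ln(x) dx evaluates to 42.6391.
½[f(3) + f(21)] = ½[1.09861 + 3.04452] = 2.07157.
Integral + boundary = 44.7107.
Correction k=1: B_{2}/2! · (f^{(1)}(21) − f^{(1)}(3)) = 1/12 · (0.0476190 − 0.333333) = -0.0238095.
Partial sum through k=1: 44.6869.
Correction k=2: B_{4}/4! · (f^{(3)}(21) − f^{(3)}(3)) = −1/720 · (0.000215959 − 0.0740741) = 0.000102581.

S_2 ≈ 44.6870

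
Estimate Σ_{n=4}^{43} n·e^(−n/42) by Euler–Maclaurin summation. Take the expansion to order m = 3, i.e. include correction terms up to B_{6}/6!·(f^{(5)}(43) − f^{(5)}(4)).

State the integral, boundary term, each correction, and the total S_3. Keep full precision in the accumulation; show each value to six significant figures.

Integral: ∫_4^43 x·e^(−x/42) dx = 474.061.
Endpoint term: (f(4) + f(43))/2 = (3.63663 + 15.4466)/2 = 9.54163.
Integral + boundary = 483.603.
k=1: B_{2}/(2)! × [f^{(1)}(43) − f^{(1)}(4)] = 1/12 × (-0.00855295 − 0.822570) = -0.0692603.
After k=1: 483.533.
k=2: B_{4}/(4)! × [f^{(3)}(43) − f^{(3)}(4)] = −1/720 × (0.000402435 − 0.00149710) = 1.52037e-06.
After k=2: 483.533.
k=3: B_{6}/(6)! × [f^{(5)}(43) − f^{(5)}(4)] = 1/30240 × (4.59024e-07 − 1.43304e-06) = -3.22096e-11.

S_3 ≈ 483.533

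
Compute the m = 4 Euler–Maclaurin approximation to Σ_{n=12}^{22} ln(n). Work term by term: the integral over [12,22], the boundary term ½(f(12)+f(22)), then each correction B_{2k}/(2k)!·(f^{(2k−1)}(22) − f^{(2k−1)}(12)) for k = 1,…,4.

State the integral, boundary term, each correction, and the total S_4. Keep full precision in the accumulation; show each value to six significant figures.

Integral: ∫_12^22 ln(x) dx = 28.1841.
½[f(12) + f(22)] = ½[2.48491 + 3.09104] = 2.78797.
Integral + boundary = 30.9720.
Correction k=1: B_{2}/2! · (f^{(1)}(22) − f^{(1)}(12)) = 1/12 · (0.0454545 − 0.0833333) = -0.00315657.
Partial sum through k=1: 30.9689.
Correction k=2: B_{4}/4! · (f^{(3)}(22) − f^{(3)}(12)) = −1/720 · (0.000187829 − 0.00115741) = 1.34664e-06.
Partial sum through k=2: 30.9689.
Correction k=3: B_{6}/6! · (f^{(5)}(22) − f^{(5)}(12)) = 1/30240 · (4.65691e-06 − 9.64506e-05) = -3.03551e-09.
Partial sum through k=3: 30.9689.
Correction k=4: B_{8}/8! · (f^{(7)}(22) − f^{(7)}(12)) = −1/1209600 · (2.88651e-07 − 2.00939e-05) = 1.63734e-11.

S_4 ≈ 30.9689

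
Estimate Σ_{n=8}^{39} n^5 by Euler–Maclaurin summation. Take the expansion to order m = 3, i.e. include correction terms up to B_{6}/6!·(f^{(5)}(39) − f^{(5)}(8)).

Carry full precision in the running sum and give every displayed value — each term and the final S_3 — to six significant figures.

S_3 ≈ 6.32504e+08

The integral term ∫_8^39 x^5 dx = 5.86414e+08.
½[f(8) + f(39)] = ½[32768.0 + 9.02242e+07] = 4.51285e+07.
Integral + boundary = 6.31542e+08.
k=1: B_{2}/(2)! × [f^{(1)}(39) − f^{(1)}(8)] = 1/12 × (1.15672e+07 − 20480.0) = 962227.
Running total after k=1: 6.32504e+08.
k=2: B_{4}/(4)! × [f^{(3)}(39) − f^{(3)}(8)] = −1/720 × (91260.0 − 3840.00) = -121.417.
Running total after k=2: 6.32504e+08.
k=3: B_{6}/(6)! × [f^{(5)}(39) − f^{(5)}(8)] = 1/30240 × (120.000 − 120.000) = 0.00000.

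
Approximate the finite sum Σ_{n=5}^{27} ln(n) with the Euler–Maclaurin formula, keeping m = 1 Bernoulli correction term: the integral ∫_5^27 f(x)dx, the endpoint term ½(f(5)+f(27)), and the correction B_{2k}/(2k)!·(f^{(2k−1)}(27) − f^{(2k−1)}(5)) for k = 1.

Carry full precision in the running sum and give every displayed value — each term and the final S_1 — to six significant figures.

S_1 ≈ 61.3795

∫_5^27 ln(x) dx evaluates to 58.9404.
½[f(5) + f(27)] = ½[1.60944 + 3.29584] = 2.45264.
Integral + boundary = 61.3930.
k=1: B_{2}/(2)! × [f^{(1)}(27) − f^{(1)}(5)] = 1/12 × (0.0370370 − 0.200000) = -0.0135802.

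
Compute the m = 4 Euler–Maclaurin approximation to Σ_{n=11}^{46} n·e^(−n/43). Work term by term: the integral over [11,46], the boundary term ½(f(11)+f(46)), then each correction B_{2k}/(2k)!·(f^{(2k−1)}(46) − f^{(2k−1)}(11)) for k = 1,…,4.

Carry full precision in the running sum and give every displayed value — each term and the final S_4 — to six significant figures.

S_4 ≈ 496.993

Integral: ∫_11^46 x·e^(−x/43) dx = 484.893.
Endpoint term: (f(11) + f(46))/2 = (8.51715 + 15.7821)/2 = 12.1496.
Integral + boundary = 497.043.
Order-1 term: 1/12 · (-0.0239364 − 0.576213) = -0.0500124.
Partial sum through k=1: 496.993.
Order-2 term: −1/720 · (0.000358161 − 0.00114915) = 1.09860e-06.
Partial sum through k=2: 496.993.
Order-3 term: 1/30240 · (3.94412e-07 − 1.07446e-06) = -2.24883e-11.
Partial sum through k=3: 496.993.
Order-4 term: −1/1209600 · (3.21860e-10 − 8.26076e-10) = 4.16846e-16.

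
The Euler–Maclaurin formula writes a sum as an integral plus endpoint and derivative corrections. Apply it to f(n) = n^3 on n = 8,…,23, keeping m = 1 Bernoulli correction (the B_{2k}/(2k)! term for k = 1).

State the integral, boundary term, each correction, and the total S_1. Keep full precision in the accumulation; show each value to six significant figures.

S_1 ≈ 75392.0

Integral: ∫_8^23 x^3 dx = 68936.2.
Endpoint term: (f(8) + f(23))/2 = (512.000 + 12167.0)/2 = 6339.50.
So far: 75275.8.
Correction k=1: B_{2}/2! · (f^{(1)}(23) − f^{(1)}(8)) = 1/12 · (1587.00 − 192.000) = 116.250.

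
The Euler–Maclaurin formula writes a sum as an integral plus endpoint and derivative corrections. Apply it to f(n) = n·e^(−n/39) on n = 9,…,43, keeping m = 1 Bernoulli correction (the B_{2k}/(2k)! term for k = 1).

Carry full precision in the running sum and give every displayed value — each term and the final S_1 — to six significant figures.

Integral: ∫_9^43 x·e^(−x/39) dx = 424.428.
½[f(9) + f(43)] = ½[7.14530 + 14.2768] = 10.7111.
So far: 435.139.
Order-1 term: 1/12 · (-0.0340532 − 0.610710) = -0.0537302.

S_1 ≈ 435.085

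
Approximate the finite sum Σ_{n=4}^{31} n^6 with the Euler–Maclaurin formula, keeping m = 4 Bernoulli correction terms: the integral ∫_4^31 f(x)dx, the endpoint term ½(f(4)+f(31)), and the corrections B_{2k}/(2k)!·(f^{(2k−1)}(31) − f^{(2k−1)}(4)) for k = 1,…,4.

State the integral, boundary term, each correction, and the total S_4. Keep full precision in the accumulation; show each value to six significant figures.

∫_4^31 x^6 dx evaluates to 3.93037e+09.
Endpoint term: (f(4) + f(31))/2 = (4096.00 + 8.87504e+08)/2 = 4.43754e+08.
So far: 4.37412e+09.
Order-1 term: 1/12 · (1.71775e+08 − 6144.00) = 1.43141e+07.
Partial sum through k=1: 4.38844e+09.
Order-2 term: −1/720 · (3.57492e+06 − 7680.00) = -4954.50.
Partial sum through k=2: 4.38843e+09.
Order-3 term: 1/30240 · (22320.0 − 2880.00) = 0.642857.
Partial sum through k=3: 4.38843e+09.
Order-4 term: −1/1209600 · (0.00000 − 0.00000) = 0.00000.

S_4 ≈ 4.38843e+09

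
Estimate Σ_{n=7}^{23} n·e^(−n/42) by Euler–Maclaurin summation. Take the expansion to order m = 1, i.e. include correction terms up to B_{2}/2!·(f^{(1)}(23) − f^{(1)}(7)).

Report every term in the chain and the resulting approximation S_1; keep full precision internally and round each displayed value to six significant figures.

S_1 ≈ 172.808

Integral: ∫_7^23 x·e^(−x/42) dx = 163.232.
½[f(7) + f(23)] = ½[5.92537 + 13.3015] = 9.61343.
Integral + boundary = 172.845.
Order-1 term: 1/12 · (0.261623 − 0.705401) = -0.0369815.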